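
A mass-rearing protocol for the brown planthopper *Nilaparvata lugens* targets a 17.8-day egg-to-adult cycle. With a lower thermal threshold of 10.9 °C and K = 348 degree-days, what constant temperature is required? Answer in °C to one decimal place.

30.5 °C

Required daily accumulation = 348 / 17.8 = 19.551 DD/day.
T = T_base + 19.551 = 10.9 + 19.551 = 30.451 ≈ 30.5 °C.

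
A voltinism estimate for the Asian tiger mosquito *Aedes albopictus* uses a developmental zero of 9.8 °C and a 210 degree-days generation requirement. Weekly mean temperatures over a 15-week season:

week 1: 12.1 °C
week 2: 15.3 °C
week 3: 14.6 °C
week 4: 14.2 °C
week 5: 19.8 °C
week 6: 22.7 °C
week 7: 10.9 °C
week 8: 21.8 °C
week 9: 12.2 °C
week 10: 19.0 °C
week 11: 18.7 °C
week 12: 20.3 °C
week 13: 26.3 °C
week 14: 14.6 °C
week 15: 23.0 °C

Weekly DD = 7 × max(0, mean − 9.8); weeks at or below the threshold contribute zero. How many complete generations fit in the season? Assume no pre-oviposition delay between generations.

3 generations

Weekly DD (7 × max(0, T̄ − 9.8)): 16.1, 38.5, 33.6, 30.8, 70.0, 90.3, 7.7, 84.0, 16.8, 64.4, 62.3, 73.5, 115.5, 33.6, 92.4.
Season total = 829.5 DD.
Complete generations = ⌊829.5 / 210⌋ = 3.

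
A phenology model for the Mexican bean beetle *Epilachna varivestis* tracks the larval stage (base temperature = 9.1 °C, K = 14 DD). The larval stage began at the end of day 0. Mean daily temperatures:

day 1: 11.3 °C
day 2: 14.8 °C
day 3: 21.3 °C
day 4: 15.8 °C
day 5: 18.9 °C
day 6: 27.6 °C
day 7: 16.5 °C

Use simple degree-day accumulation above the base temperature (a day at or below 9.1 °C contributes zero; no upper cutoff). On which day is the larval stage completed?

day 3

Daily DD above 9.1 °C: 2.2, 5.7, 12.2, 6.7, 9.8, 18.5, 7.4.
Cumulative: 2.2, 7.9, 20.1, 26.8, 36.6, 55.1, 62.5.
The total first reaches 14 DD on day 3.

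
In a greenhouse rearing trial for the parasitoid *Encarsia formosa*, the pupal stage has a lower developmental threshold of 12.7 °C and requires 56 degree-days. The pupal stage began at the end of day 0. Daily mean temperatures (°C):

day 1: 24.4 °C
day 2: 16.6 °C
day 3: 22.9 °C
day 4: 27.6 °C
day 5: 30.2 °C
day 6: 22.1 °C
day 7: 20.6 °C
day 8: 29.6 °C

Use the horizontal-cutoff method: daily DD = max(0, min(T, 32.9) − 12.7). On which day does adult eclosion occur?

Daily DD above 12.7 °C (capped at 20.2): 11.7, 3.9, 10.2, 14.9, 17.5, 9.4, 7.9, 16.9.
Cumulative: 11.7, 15.6, 25.8, 40.7, 58.2, 67.6, 75.5, 92.4.
The total first reaches 56 DD on day 5.

day 5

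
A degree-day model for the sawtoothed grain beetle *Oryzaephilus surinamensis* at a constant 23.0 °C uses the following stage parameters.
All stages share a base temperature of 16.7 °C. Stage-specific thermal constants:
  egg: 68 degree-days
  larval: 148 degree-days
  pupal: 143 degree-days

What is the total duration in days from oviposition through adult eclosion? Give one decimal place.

57.0 days

Daily accumulation at 23.0 °C = 23.0 − 16.7 = 6.3 DD/day.
Total K = 68 + 148 + 143 = 359 DD.
Total duration = 359 / 6.3 = 56.984 ≈ 57.0 days.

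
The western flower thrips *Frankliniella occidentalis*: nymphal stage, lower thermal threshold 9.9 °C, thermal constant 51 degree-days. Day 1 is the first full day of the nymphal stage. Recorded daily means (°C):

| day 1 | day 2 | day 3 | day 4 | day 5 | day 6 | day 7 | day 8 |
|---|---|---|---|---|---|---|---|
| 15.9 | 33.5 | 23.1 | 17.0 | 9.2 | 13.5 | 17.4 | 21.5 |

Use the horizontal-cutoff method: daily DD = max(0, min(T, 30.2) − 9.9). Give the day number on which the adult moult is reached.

Daily DD above 9.9 °C (capped at 20.3): 6.0, 20.3, 13.2, 7.1, 0.0, 3.6, 7.5, 11.6.
Cumulative: 6.0, 26.3, 39.5, 46.6, 46.6, 50.2, 57.7, 69.3.
The total first reaches 51 DD on day 7.

day 7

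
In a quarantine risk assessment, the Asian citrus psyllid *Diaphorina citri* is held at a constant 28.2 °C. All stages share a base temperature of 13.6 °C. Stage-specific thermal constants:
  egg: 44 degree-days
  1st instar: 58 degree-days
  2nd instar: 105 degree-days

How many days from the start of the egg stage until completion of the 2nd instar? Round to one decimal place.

14.2 days

Daily accumulation at 28.2 °C = 28.2 − 13.6 = 14.6 DD/day.
Total K = 44 + 58 + 105 = 207 DD.
Total duration = 207 / 14.6 = 14.178 ≈ 14.2 days.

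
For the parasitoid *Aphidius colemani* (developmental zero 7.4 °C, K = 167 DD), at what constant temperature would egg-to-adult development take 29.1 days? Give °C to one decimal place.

Required daily accumulation = 167 / 29.1 = 5.739 DD/day.
T = T_base + 5.739 = 7.4 + 5.739 = 13.139 ≈ 13.1 °C.

13.1 °C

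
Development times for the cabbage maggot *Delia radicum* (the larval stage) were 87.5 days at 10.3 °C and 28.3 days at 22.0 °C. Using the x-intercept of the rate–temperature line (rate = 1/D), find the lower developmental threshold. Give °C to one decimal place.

4.7 °C

Linear rate model ⇒ the product D·(T − T_b) is constant across temperatures.
87.5·(10.3 − T_b) = 28.3·(22.0 − T_b)
T_b = (87.5·10.3 − 28.3·22.0) / (87.5 − 28.3) = 278.65 / 59.2 = 4.707 °C ≈ 4.7 °C.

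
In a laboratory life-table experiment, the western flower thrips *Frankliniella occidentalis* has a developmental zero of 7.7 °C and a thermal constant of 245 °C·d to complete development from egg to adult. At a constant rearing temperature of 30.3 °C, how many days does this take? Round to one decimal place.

10.8 days

Daily accumulation = 30.3 − 7.7 = 22.6 DD/day.
Duration = 245 / 22.6 = 10.841 ≈ 10.8 days.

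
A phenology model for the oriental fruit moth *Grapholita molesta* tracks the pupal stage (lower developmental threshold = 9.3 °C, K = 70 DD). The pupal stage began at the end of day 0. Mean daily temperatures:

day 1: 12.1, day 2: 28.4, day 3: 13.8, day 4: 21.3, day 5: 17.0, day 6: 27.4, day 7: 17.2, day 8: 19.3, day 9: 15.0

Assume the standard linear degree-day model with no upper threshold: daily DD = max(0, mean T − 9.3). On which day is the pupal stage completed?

Daily DD above 9.3 °C: 2.8, 19.1, 4.5, 12.0, 7.7, 18.1, 7.9, 10.0, 5.7.
Cumulative: 2.8, 21.9, 26.4, 38.4, 46.1, 64.2, 72.1, 82.1, 87.8.
The total first reaches 70 DD on day 7.

day 7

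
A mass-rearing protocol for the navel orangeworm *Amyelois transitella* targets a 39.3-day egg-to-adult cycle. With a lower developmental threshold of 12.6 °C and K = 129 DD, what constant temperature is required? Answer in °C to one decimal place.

Required daily accumulation = 129 / 39.3 = 3.282 DD/day.
T = T_base + 3.282 = 12.6 + 3.282 = 15.882 ≈ 15.9 °C.

15.9 °C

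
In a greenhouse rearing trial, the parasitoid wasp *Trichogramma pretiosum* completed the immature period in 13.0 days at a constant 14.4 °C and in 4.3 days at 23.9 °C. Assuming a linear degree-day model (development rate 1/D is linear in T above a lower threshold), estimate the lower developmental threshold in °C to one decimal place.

Under the model K = D·(T − T_b), so D₁·(T₁ − T_b) = D₂·(T₂ − T_b).
13.0·(14.4 − T_b) = 4.3·(23.9 − T_b)
T_b = (13.0·14.4 − 4.3·23.9) / (13.0 − 4.3) = 84.43 / 8.7 = 9.705 °C ≈ 9.7 °C.

9.7 °C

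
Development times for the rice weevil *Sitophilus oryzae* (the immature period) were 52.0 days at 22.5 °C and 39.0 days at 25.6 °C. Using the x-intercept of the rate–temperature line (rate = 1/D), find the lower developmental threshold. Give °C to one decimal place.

Linear rate model ⇒ the product D·(T − T_b) is constant across temperatures.
52.0·(22.5 − T_b) = 39.0·(25.6 − T_b)
T_b = (52.0·22.5 − 39.0·25.6) / (52.0 − 39.0) = 171.60 / 13.0 = 13.200 °C ≈ 13.2 °C.

13.2 °C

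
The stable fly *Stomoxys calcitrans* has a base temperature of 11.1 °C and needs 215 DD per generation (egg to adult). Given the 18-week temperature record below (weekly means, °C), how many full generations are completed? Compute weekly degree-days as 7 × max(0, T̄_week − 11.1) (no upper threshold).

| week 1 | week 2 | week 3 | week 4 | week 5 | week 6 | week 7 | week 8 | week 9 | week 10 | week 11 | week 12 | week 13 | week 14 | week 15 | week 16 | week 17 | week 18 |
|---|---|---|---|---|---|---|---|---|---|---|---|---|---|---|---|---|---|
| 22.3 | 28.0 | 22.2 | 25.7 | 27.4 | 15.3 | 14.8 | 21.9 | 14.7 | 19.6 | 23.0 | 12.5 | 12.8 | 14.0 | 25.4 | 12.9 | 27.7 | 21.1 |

Weekly DD (7 × max(0, T̄ − 11.1)): 78.4, 118.3, 77.7, 102.2, 114.1, 29.4, 25.9, 75.6, 25.2, 59.5, 83.3, 9.8, 11.9, 20.3, 100.1, 12.6, 116.2, 70.0.
Season total = 1130.5 DD.
Complete generations = ⌊1130.5 / 215⌋ = 5.

5 generations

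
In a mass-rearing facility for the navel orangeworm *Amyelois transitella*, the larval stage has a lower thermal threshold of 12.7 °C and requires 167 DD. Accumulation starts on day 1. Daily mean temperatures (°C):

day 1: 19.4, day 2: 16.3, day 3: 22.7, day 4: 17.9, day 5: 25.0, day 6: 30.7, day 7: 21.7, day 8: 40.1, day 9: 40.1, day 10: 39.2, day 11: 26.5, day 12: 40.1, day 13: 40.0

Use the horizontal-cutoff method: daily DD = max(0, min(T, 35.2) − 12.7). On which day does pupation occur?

day 12

Daily DD above 12.7 °C (capped at 22.5): 6.7, 3.6, 10.0, 5.2, 12.3, 18.0, 9.0, 22.5, 22.5, 22.5, 13.8, 22.5, 22.5.
Cumulative: 6.7, 10.3, 20.3, 25.5, 37.8, 55.8, 64.8, 87.3, 109.8, 132.3, 146.1, 168.6, 191.1.
The total first reaches 167 DD on day 12.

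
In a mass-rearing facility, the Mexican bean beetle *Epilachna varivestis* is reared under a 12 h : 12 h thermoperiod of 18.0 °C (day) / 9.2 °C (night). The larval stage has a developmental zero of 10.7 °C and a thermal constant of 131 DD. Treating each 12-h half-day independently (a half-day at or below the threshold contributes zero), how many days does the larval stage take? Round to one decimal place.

Day half: max(0, 18.0 − 10.7) × 0.5 = 7.3 × 0.5 = 3.65 DD.
Night half: max(0, 9.2 − 10.7) × 0.5 = 0.0 × 0.5 = 0.00 DD.
Per 24 h: 3.65 DD/day.
Duration = 131 / 3.65 = 35.890 ≈ 35.9 days.

35.9 days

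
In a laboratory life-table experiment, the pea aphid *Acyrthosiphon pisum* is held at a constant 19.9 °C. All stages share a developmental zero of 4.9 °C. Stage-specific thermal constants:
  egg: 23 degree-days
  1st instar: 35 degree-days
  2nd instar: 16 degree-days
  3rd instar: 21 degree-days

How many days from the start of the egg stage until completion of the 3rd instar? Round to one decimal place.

Daily accumulation at 19.9 °C = 19.9 − 4.9 = 15.0 DD/day.
Total K = 23 + 35 + 16 + 21 = 95 DD.
Total duration = 95 / 15.0 = 6.333 ≈ 6.3 days.

6.3 days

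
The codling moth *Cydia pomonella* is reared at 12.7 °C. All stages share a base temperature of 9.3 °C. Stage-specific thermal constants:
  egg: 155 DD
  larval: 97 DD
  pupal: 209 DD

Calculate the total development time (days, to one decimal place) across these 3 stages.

Daily accumulation at 12.7 °C = 12.7 − 9.3 = 3.4 DD/day.
Total K = 155 + 97 + 209 = 461 DD.
Total duration = 461 / 3.4 = 135.588 ≈ 135.6 days.

135.6 days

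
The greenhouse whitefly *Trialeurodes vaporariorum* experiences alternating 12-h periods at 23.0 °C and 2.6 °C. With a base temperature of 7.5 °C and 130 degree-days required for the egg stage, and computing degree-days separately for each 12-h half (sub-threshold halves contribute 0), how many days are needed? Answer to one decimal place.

16.8 days

Day half: max(0, 23.0 − 7.5) × 0.5 = 15.5 × 0.5 = 7.75 DD.
Night half: max(0, 2.6 − 7.5) × 0.5 = 0.0 × 0.5 = 0.00 DD.
Per 24 h: 7.75 DD/day.
Duration = 130 / 7.75 = 16.774 ≈ 16.8 days.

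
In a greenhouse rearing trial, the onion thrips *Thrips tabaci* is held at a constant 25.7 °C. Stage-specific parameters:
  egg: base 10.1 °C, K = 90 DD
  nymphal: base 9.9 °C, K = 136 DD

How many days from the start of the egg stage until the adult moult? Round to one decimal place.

egg: 90 / (25.7 − 10.1) = 90 / 15.6 = 5.769 d.
nymphal: 136 / (25.7 − 9.9) = 136 / 15.8 = 8.608 d.
Sum = 14.377 ≈ 14.4 days.

14.4 days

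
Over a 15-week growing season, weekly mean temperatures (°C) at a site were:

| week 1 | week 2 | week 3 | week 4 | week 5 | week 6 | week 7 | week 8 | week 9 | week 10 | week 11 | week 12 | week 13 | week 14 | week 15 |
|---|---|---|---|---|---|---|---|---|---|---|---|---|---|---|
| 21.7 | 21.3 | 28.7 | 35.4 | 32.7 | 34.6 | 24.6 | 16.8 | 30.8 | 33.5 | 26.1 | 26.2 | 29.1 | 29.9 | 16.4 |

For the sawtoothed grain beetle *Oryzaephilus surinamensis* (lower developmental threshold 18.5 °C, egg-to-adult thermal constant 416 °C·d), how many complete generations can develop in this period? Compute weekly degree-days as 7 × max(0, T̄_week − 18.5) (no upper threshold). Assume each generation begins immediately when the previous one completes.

Weekly DD (7 × max(0, T̄ − 18.5)): 22.4, 19.6, 71.4, 118.3, 99.4, 112.7, 42.7, 0.0, 86.1, 105.0, 53.2, 53.9, 74.2, 79.8, 0.0.
Season total = 938.7 DD.
Complete generations = ⌊938.7 / 416⌋ = 2.

2 generations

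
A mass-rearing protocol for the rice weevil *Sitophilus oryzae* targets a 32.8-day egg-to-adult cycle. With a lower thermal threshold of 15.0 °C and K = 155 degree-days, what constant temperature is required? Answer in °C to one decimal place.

Required daily accumulation = 155 / 32.8 = 4.726 DD/day.
T = T_base + 4.726 = 15.0 + 4.726 = 19.726 ≈ 19.7 °C.

19.7 °C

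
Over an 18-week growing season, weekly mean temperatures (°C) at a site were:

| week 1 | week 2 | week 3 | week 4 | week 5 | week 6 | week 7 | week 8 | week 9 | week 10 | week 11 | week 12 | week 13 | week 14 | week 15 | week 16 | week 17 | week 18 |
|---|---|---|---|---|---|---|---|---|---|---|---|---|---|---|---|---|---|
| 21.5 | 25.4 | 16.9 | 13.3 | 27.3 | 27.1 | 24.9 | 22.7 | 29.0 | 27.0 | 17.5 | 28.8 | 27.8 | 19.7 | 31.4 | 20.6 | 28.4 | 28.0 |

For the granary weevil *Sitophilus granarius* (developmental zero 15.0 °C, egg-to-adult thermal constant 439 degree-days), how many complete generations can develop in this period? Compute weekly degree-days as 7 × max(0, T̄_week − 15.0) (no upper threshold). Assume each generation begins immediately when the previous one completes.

Weekly DD (7 × max(0, T̄ − 15.0)): 45.5, 72.8, 13.3, 0.0, 86.1, 84.7, 69.3, 53.9, 98.0, 84.0, 17.5, 96.6, 89.6, 32.9, 114.8, 39.2, 93.8, 91.0.
Season total = 1183.0 DD.
Complete generations = ⌊1183.0 / 439⌋ = 2.

2 generations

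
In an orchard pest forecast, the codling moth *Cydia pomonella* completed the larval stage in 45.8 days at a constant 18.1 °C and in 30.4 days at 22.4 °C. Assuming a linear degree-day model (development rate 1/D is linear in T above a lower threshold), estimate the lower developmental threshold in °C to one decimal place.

9.6 °C

Equal thermal constants: D₁(T₁ − T_b) = D₂(T₂ − T_b).
45.8·(18.1 − T_b) = 30.4·(22.4 − T_b)
T_b = (45.8·18.1 − 30.4·22.4) / (45.8 − 30.4) = 148.02 / 15.4 = 9.612 °C ≈ 9.6 °C.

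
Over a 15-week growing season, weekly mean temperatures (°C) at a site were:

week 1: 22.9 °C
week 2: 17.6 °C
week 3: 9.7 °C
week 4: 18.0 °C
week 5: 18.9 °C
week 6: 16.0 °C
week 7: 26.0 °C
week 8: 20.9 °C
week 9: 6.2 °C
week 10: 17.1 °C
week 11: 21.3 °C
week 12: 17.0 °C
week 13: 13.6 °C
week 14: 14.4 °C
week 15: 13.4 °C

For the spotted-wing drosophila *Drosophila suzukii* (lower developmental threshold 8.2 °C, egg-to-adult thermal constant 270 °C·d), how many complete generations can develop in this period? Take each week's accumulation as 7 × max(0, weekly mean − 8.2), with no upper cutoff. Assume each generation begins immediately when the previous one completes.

3 generations

Weekly DD (7 × max(0, T̄ − 8.2)): 102.9, 65.8, 10.5, 68.6, 74.9, 54.6, 124.6, 88.9, 0.0, 62.3, 91.7, 61.6, 37.8, 43.4, 36.4.
Season total = 924.0 DD.
Complete generations = ⌊924.0 / 270⌋ = 3.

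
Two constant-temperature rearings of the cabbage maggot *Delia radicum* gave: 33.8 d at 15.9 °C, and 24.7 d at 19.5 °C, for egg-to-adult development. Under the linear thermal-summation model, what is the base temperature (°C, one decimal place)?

Equal thermal constants: D₁(T₁ − T_b) = D₂(T₂ − T_b).
33.8·(15.9 − T_b) = 24.7·(19.5 − T_b)
T_b = (33.8·15.9 − 24.7·19.5) / (33.8 − 24.7) = 55.77 / 9.1 = 6.129 °C ≈ 6.1 °C.

6.1 °C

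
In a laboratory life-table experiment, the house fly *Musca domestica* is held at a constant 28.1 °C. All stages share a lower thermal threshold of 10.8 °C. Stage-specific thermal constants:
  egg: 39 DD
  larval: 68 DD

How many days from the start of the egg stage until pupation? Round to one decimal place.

Daily accumulation at 28.1 °C = 28.1 − 10.8 = 17.3 DD/day.
Total K = 39 + 68 = 107 DD.
Total duration = 107 / 17.3 = 6.185 ≈ 6.2 days.

6.2 days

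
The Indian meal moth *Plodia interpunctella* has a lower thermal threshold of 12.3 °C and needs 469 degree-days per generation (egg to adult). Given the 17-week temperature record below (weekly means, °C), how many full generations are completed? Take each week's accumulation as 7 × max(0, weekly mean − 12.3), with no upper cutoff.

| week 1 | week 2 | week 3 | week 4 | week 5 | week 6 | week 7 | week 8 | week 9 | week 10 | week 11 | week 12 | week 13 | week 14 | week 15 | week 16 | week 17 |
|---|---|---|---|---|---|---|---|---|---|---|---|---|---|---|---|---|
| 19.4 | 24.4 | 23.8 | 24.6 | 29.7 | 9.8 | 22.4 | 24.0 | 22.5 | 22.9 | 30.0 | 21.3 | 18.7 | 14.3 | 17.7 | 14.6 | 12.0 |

Weekly DD (7 × max(0, T̄ − 12.3)): 49.7, 84.7, 80.5, 86.1, 121.8, 0.0, 70.7, 81.9, 71.4, 74.2, 123.9, 63.0, 44.8, 14.0, 37.8, 16.1, 0.0.
Season total = 1020.6 DD.
Complete generations = ⌊1020.6 / 469⌋ = 2.

2 generations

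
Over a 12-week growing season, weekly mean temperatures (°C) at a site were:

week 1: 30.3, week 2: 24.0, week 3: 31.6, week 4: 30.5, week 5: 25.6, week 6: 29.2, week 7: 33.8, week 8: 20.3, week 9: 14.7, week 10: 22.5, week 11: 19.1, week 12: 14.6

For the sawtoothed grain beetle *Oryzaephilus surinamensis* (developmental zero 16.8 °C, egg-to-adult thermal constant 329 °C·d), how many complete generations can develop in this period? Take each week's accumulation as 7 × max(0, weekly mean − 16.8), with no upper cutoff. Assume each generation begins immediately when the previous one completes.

2 generations

Weekly DD (7 × max(0, T̄ − 16.8)): 94.5, 50.4, 103.6, 95.9, 61.6, 86.8, 119.0, 24.5, 0.0, 39.9, 16.1, 0.0.
Season total = 692.3 DD.
Complete generations = ⌊692.3 / 329⌋ = 2.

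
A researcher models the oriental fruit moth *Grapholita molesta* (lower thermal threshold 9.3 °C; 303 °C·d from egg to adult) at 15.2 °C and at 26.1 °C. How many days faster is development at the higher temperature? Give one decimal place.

At 15.2 °C: 303 / (15.2 − 9.3) = 303 / 5.9 = 51.356 d.
At 26.1 °C: 303 / (26.1 − 9.3) = 303 / 16.8 = 18.036 d.
Difference = |51.356 − 18.036| = 33.320 ≈ 33.3 days.

33.3 days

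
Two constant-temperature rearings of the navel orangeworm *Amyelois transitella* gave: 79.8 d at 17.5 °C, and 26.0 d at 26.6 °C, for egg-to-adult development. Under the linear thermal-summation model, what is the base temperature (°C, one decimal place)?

13.1 °C

Equal thermal constants: D₁(T₁ − T_b) = D₂(T₂ − T_b).
79.8·(17.5 − T_b) = 26.0·(26.6 − T_b)
T_b = (79.8·17.5 − 26.0·26.6) / (79.8 − 26.0) = 704.90 / 53.8 = 13.102 °C ≈ 13.1 °C.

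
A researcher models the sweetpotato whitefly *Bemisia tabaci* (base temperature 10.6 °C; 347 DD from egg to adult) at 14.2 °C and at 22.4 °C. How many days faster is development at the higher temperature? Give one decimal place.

At 14.2 °C: 347 / (14.2 − 10.6) = 347 / 3.6 = 96.389 d.
At 22.4 °C: 347 / (22.4 − 10.6) = 347 / 11.8 = 29.407 d.
Difference = |96.389 − 29.407| = 66.982 ≈ 67.0 days.

67.0 days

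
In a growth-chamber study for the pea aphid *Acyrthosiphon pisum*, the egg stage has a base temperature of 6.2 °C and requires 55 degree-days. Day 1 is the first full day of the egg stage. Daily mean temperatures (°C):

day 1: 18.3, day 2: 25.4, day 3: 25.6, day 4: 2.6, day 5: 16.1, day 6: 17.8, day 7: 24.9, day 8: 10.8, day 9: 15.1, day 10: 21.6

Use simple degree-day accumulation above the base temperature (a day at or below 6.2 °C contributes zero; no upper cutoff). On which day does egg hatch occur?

Daily DD above 6.2 °C: 12.1, 19.2, 19.4, 0.0, 9.9, 11.6, 18.7, 4.6, 8.9, 15.4.
Cumulative: 12.1, 31.3, 50.7, 50.7, 60.6, 72.2, 90.9, 95.5, 104.4, 119.8.
The total first reaches 55 DD on day 5.

day 5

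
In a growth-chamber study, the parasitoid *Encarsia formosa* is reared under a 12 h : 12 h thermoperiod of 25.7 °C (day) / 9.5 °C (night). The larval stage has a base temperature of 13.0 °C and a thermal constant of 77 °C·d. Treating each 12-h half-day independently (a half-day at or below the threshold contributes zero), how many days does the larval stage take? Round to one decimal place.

12.1 days

Day half: max(0, 25.7 − 13.0) × 0.5 = 12.7 × 0.5 = 6.35 DD.
Night half: max(0, 9.5 − 13.0) × 0.5 = 0.0 × 0.5 = 0.00 DD.
Per 24 h: 6.35 DD/day.
Duration = 77 / 6.35 = 12.126 ≈ 12.1 days.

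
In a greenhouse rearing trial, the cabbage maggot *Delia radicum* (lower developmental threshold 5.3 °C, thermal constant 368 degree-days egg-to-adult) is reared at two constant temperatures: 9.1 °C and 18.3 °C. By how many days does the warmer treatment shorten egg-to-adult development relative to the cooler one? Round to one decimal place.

At 9.1 °C: 368 / (9.1 − 5.3) = 368 / 3.8 = 96.842 d.
At 18.3 °C: 368 / (18.3 − 5.3) = 368 / 13.0 = 28.308 d.
Difference = |96.842 − 28.308| = 68.534 ≈ 68.5 days.

68.5 days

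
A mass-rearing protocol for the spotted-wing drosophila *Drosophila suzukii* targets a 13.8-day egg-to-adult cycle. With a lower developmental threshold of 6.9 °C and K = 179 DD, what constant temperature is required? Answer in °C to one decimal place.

Required daily accumulation = 179 / 13.8 = 12.971 DD/day.
T = T_base + 12.971 = 6.9 + 12.971 = 19.871 ≈ 19.9 °C.

19.9 °C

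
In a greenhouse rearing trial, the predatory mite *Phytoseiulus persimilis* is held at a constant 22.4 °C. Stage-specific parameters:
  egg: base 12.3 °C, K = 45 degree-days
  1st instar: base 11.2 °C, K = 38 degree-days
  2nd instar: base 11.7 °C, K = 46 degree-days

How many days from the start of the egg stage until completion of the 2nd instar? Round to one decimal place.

egg: 45 / (22.4 − 12.3) = 45 / 10.1 = 4.455 d.
1st instar: 38 / (22.4 − 11.2) = 38 / 11.2 = 3.393 d.
2nd instar: 46 / (22.4 − 11.7) = 46 / 10.7 = 4.299 d.
Sum = 12.147 ≈ 12.1 days.

12.1 days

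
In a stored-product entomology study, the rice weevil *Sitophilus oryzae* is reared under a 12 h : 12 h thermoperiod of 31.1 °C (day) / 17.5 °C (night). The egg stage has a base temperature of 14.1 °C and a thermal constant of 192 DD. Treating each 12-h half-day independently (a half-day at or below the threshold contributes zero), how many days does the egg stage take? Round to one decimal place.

18.8 days

Day half: max(0, 31.1 − 14.1) × 0.5 = 17.0 × 0.5 = 8.50 DD.
Night half: max(0, 17.5 − 14.1) × 0.5 = 3.4 × 0.5 = 1.70 DD.
Per 24 h: 10.20 DD/day.
Duration = 192 / 10.20 = 18.824 ≈ 18.8 days.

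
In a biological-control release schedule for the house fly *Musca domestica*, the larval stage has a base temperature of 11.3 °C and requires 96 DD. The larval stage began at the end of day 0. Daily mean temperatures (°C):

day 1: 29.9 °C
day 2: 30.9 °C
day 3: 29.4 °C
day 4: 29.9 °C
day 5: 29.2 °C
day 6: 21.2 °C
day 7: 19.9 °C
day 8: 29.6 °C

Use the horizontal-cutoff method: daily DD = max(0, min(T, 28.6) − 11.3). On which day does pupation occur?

day 6

Daily DD above 11.3 °C (capped at 17.3): 17.3, 17.3, 17.3, 17.3, 17.3, 9.9, 8.6, 17.3.
Cumulative: 17.3, 34.6, 51.9, 69.2, 86.5, 96.4, 105.0, 122.3.
The total first reaches 96 DD on day 6.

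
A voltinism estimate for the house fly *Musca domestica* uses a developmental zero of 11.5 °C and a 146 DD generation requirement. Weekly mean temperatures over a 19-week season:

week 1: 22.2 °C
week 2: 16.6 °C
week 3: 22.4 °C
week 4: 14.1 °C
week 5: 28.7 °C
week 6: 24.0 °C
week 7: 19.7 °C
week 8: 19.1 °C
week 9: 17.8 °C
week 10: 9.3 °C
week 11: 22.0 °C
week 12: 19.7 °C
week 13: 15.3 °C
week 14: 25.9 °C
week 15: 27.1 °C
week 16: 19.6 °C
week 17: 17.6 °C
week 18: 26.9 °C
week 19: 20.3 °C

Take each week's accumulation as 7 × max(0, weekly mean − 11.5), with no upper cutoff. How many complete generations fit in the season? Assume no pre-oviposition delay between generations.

Weekly DD (7 × max(0, T̄ − 11.5)): 74.9, 35.7, 76.3, 18.2, 120.4, 87.5, 57.4, 53.2, 44.1, 0.0, 73.5, 57.4, 26.6, 100.8, 109.2, 56.7, 42.7, 107.8, 61.6.
Season total = 1204.0 DD.
Complete generations = ⌊1204.0 / 146⌋ = 8.

8 generations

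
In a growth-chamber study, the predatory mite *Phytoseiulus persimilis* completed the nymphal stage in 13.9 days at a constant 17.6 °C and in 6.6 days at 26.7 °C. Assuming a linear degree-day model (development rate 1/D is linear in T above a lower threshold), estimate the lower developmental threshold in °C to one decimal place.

9.4 °C

Under the model K = D·(T − T_b), so D₁·(T₁ − T_b) = D₂·(T₂ − T_b).
13.9·(17.6 − T_b) = 6.6·(26.7 − T_b)
T_b = (13.9·17.6 − 6.6·26.7) / (13.9 − 6.6) = 68.42 / 7.3 = 9.373 °C ≈ 9.4 °C.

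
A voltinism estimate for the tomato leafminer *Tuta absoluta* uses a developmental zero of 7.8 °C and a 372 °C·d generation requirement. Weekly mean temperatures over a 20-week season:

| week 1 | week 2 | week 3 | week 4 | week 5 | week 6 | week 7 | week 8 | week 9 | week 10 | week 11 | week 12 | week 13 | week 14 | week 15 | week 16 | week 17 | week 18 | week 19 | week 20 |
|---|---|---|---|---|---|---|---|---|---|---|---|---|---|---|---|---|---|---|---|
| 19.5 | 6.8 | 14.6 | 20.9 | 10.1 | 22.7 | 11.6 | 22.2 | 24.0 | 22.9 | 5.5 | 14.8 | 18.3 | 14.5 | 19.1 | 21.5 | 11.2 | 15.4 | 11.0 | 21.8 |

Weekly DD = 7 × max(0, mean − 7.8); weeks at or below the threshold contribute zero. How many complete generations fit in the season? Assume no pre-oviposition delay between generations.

Weekly DD (7 × max(0, T̄ − 7.8)): 81.9, 0.0, 47.6, 91.7, 16.1, 104.3, 26.6, 100.8, 113.4, 105.7, 0.0, 49.0, 73.5, 46.9, 79.1, 95.9, 23.8, 53.2, 22.4, 98.0.
Season total = 1229.9 DD.
Complete generations = ⌊1229.9 / 372⌋ = 3.

3 generations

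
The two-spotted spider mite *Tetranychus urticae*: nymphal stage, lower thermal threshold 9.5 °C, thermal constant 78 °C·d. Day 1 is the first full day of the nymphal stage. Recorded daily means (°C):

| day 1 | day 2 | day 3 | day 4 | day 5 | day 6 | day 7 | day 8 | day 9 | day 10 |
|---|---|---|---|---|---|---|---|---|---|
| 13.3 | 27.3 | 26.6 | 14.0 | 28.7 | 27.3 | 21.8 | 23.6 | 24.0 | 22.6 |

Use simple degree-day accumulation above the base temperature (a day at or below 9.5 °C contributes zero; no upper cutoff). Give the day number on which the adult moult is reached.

Daily DD above 9.5 °C: 3.8, 17.8, 17.1, 4.5, 19.2, 17.8, 12.3, 14.1, 14.5, 13.1.
Cumulative: 3.8, 21.6, 38.7, 43.2, 62.4, 80.2, 92.5, 106.6, 121.1, 134.2.
The total first reaches 78 DD on day 6.

day 6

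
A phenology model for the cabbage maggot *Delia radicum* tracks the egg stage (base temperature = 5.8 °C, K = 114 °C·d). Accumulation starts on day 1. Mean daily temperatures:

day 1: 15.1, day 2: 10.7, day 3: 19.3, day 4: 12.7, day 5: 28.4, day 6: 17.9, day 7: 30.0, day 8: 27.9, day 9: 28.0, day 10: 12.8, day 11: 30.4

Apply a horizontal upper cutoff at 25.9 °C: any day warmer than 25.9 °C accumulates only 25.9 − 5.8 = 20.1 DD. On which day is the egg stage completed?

day 9

Daily DD above 5.8 °C (capped at 20.1): 9.3, 4.9, 13.5, 6.9, 20.1, 12.1, 20.1, 20.1, 20.1, 7.0, 20.1.
Cumulative: 9.3, 14.2, 27.7, 34.6, 54.7, 66.8, 86.9, 107.0, 127.1, 134.1, 154.2.
The total first reaches 114 DD on day 9.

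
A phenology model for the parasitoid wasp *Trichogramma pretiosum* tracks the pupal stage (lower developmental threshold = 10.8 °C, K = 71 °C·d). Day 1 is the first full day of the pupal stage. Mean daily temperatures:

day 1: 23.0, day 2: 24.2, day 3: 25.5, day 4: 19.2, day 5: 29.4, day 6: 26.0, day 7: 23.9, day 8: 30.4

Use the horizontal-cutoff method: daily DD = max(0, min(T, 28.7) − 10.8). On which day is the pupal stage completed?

day 6

Daily DD above 10.8 °C (capped at 17.9): 12.2, 13.4, 14.7, 8.4, 17.9, 15.2, 13.1, 17.9.
Cumulative: 12.2, 25.6, 40.3, 48.7, 66.6, 81.8, 94.9, 112.8.
The total first reaches 71 DD on day 6.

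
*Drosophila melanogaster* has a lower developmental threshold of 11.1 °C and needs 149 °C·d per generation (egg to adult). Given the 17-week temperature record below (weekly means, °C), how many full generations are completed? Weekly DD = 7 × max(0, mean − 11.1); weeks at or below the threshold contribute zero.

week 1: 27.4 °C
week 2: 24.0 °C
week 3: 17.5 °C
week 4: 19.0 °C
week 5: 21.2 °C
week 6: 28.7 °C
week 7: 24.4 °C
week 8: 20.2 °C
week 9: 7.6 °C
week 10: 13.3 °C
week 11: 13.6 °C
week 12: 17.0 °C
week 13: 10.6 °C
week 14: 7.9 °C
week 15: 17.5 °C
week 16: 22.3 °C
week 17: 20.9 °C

Weekly DD (7 × max(0, T̄ − 11.1)): 114.1, 90.3, 44.8, 55.3, 70.7, 123.2, 93.1, 63.7, 0.0, 15.4, 17.5, 41.3, 0.0, 0.0, 44.8, 78.4, 68.6.
Season total = 921.2 DD.
Complete generations = ⌊921.2 / 149⌋ = 6.

6 generations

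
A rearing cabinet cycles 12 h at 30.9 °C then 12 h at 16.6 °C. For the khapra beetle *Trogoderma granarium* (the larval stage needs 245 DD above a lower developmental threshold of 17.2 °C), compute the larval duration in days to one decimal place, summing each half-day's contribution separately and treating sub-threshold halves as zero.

35.8 days

Day half: max(0, 30.9 − 17.2) × 0.5 = 13.7 × 0.5 = 6.85 DD.
Night half: max(0, 16.6 − 17.2) × 0.5 = 0.0 × 0.5 = 0.00 DD.
Per 24 h: 6.85 DD/day.
Duration = 245 / 6.85 = 35.766 ≈ 35.8 days.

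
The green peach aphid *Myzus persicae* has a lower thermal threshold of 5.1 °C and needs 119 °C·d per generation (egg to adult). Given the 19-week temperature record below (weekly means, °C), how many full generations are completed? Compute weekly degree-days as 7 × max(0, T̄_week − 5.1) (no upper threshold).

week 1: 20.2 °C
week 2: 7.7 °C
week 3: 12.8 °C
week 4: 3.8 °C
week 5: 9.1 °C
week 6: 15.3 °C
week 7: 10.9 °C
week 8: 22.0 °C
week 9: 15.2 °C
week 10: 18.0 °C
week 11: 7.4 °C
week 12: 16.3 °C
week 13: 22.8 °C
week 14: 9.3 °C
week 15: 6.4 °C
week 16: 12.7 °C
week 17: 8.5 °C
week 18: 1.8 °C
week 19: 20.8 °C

Weekly DD (7 × max(0, T̄ − 5.1)): 105.7, 18.2, 53.9, 0.0, 28.0, 71.4, 40.6, 118.3, 70.7, 90.3, 16.1, 78.4, 123.9, 29.4, 9.1, 53.2, 23.8, 0.0, 109.9.
Season total = 1040.9 DD.
Complete generations = ⌊1040.9 / 119⌋ = 8.

8 generations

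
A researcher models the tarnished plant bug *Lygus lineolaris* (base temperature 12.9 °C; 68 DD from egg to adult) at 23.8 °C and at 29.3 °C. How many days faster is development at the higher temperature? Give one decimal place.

2.1 days

At 23.8 °C: 68 / (23.8 − 12.9) = 68 / 10.9 = 6.239 d.
At 29.3 °C: 68 / (29.3 − 12.9) = 68 / 16.4 = 4.146 d.
Difference = |6.239 − 4.146| = 2.092 ≈ 2.1 days.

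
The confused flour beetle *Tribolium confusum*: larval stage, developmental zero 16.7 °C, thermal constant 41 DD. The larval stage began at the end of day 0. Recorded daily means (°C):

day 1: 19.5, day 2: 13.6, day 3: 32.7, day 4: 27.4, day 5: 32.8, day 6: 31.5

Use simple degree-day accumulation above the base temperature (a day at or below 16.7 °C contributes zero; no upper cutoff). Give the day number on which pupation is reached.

day 5

Daily DD above 16.7 °C: 2.8, 0.0, 16.0, 10.7, 16.1, 14.8.
Cumulative: 2.8, 2.8, 18.8, 29.5, 45.6, 60.4.
The total first reaches 41 DD on day 5.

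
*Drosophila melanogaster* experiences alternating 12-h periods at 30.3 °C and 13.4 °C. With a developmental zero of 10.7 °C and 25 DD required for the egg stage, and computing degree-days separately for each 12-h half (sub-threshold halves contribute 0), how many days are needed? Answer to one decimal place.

2.2 days

Day half: max(0, 30.3 − 10.7) × 0.5 = 19.6 × 0.5 = 9.80 DD.
Night half: max(0, 13.4 − 10.7) × 0.5 = 2.7 × 0.5 = 1.35 DD.
Per 24 h: 11.15 DD/day.
Duration = 25 / 11.15 = 2.242 ≈ 2.2 days.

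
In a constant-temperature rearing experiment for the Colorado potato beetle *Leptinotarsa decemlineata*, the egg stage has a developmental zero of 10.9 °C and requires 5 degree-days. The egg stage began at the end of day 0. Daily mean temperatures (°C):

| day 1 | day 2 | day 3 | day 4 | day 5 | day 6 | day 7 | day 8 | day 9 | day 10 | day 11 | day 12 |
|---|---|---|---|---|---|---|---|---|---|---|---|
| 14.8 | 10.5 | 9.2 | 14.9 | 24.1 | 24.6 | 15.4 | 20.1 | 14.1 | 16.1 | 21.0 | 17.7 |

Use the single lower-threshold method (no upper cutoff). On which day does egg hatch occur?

day 4

Daily DD above 10.9 °C: 3.9, 0.0, 0.0, 4.0, 13.2, 13.7, 4.5, 9.2, 3.2, 5.2, 10.1, 6.8.
Cumulative: 3.9, 3.9, 3.9, 7.9, 21.1, 34.8, 39.3, 48.5, 51.7, 56.9, 67.0, 73.8.
The total first reaches 5 DD on day 4.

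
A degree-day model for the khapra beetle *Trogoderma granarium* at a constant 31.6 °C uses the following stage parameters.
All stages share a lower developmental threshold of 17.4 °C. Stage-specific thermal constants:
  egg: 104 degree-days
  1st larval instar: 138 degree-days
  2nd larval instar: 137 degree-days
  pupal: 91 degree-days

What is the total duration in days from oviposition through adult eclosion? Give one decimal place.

Daily accumulation at 31.6 °C = 31.6 − 17.4 = 14.2 DD/day.
Total K = 104 + 138 + 137 + 91 = 470 DD.
Total duration = 470 / 14.2 = 33.099 ≈ 33.1 days.

33.1 days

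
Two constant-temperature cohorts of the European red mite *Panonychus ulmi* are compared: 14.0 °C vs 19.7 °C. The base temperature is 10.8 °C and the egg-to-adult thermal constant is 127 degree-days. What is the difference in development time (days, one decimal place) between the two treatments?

25.4 days

At 14.0 °C: 127 / (14.0 − 10.8) = 127 / 3.2 = 39.688 d.
At 19.7 °C: 127 / (19.7 − 10.8) = 127 / 8.9 = 14.270 d.
Difference = |39.688 − 14.270| = 25.418 ≈ 25.4 days.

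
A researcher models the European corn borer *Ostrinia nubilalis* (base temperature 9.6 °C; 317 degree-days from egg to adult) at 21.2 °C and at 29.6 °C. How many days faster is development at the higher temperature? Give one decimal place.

11.5 days

At 21.2 °C: 317 / (21.2 − 9.6) = 317 / 11.6 = 27.328 d.
At 29.6 °C: 317 / (29.6 − 9.6) = 317 / 20.0 = 15.850 d.
Difference = |27.328 − 15.850| = 11.478 ≈ 11.5 days.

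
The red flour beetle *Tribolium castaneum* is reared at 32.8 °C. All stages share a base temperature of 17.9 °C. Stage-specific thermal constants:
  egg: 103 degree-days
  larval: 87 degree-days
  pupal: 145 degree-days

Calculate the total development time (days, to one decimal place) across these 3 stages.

Daily accumulation at 32.8 °C = 32.8 − 17.9 = 14.9 DD/day.
Total K = 103 + 87 + 145 = 335 DD.
Total duration = 335 / 14.9 = 22.483 ≈ 22.5 days.

22.5 days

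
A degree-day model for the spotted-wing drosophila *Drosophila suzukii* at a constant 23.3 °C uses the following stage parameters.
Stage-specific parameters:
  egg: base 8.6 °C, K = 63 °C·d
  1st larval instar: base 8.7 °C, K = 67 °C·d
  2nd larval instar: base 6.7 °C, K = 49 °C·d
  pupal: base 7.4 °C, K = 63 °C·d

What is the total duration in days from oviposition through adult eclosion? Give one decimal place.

15.8 days

egg: 63 / (23.3 − 8.6) = 63 / 14.7 = 4.286 d.
1st larval instar: 67 / (23.3 − 8.7) = 67 / 14.6 = 4.589 d.
2nd larval instar: 49 / (23.3 − 6.7) = 49 / 16.6 = 2.952 d.
pupal: 63 / (23.3 − 7.4) = 63 / 15.9 = 3.962 d.
Sum = 15.789 ≈ 15.8 days.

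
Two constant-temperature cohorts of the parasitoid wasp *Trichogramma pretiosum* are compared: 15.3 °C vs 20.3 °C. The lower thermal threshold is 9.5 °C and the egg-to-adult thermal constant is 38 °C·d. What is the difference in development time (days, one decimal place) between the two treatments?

At 15.3 °C: 38 / (15.3 − 9.5) = 38 / 5.8 = 6.552 d.
At 20.3 °C: 38 / (20.3 − 9.5) = 38 / 10.8 = 3.519 d.
Difference = |6.552 − 3.519| = 3.033 ≈ 3.0 days.

3.0 days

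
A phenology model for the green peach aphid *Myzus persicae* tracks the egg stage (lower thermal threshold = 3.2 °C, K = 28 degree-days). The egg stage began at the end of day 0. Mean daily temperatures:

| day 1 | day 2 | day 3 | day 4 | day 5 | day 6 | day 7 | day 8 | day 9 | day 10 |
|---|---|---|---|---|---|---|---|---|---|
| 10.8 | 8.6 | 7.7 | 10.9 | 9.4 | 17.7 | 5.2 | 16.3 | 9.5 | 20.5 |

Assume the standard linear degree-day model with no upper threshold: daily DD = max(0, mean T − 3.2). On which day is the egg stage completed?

day 5

Daily DD above 3.2 °C: 7.6, 5.4, 4.5, 7.7, 6.2, 14.5, 2.0, 13.1, 6.3, 17.3.
Cumulative: 7.6, 13.0, 17.5, 25.2, 31.4, 45.9, 47.9, 61.0, 67.3, 84.6.
The total first reaches 28 DD on day 5.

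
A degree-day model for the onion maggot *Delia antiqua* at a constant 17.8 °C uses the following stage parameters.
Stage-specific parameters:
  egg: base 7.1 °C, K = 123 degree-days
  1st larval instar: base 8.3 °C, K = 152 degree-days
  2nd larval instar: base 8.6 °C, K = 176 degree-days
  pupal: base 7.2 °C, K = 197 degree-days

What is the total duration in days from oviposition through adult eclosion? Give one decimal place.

egg: 123 / (17.8 − 7.1) = 123 / 10.7 = 11.495 d.
1st larval instar: 152 / (17.8 − 8.3) = 152 / 9.5 = 16.000 d.
2nd larval instar: 176 / (17.8 − 8.6) = 176 / 9.2 = 19.130 d.
pupal: 197 / (17.8 − 7.2) = 197 / 10.6 = 18.585 d.
Sum = 65.211 ≈ 65.2 days.

65.2 days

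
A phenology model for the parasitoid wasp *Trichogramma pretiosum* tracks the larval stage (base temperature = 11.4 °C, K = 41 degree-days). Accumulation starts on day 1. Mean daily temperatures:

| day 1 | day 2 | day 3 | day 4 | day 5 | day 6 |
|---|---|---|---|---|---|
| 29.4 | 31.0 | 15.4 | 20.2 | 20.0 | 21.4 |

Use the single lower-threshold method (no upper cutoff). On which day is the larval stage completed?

Daily DD above 11.4 °C: 18.0, 19.6, 4.0, 8.8, 8.6, 10.0.
Cumulative: 18.0, 37.6, 41.6, 50.4, 59.0, 69.0.
The total first reaches 41 DD on day 3.

day 3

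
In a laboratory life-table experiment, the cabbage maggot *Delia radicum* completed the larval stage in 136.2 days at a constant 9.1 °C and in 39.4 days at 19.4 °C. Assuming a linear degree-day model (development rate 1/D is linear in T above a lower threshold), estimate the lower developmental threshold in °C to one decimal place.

4.9 °C

Under the model K = D·(T − T_b), so D₁·(T₁ − T_b) = D₂·(T₂ − T_b).
136.2·(9.1 − T_b) = 39.4·(19.4 − T_b)
T_b = (136.2·9.1 − 39.4·19.4) / (136.2 − 39.4) = 475.06 / 96.8 = 4.908 °C ≈ 4.9 °C.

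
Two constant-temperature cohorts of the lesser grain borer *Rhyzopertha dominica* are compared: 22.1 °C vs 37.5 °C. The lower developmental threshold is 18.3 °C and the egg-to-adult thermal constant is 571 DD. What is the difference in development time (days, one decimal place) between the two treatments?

At 22.1 °C: 571 / (22.1 − 18.3) = 571 / 3.8 = 150.263 d.
At 37.5 °C: 571 / (37.5 − 18.3) = 571 / 19.2 = 29.740 d.
Difference = |150.263 − 29.740| = 120.524 ≈ 120.5 days.

120.5 days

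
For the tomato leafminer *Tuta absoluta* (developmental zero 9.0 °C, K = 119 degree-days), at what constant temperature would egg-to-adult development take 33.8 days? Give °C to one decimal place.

12.5 °C

Required daily accumulation = 119 / 33.8 = 3.521 DD/day.
T = T_base + 3.521 = 9.0 + 3.521 = 12.521 ≈ 12.5 °C.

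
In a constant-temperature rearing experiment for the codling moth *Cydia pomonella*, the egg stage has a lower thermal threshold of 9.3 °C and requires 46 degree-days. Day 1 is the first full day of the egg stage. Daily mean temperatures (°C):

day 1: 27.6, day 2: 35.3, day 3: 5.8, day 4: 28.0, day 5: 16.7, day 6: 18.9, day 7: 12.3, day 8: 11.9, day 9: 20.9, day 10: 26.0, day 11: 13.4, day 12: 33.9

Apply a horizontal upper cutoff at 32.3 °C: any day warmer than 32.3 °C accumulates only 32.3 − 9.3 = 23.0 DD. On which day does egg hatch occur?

Daily DD above 9.3 °C (capped at 23.0): 18.3, 23.0, 0.0, 18.7, 7.4, 9.6, 3.0, 2.6, 11.6, 16.7, 4.1, 23.0.
Cumulative: 18.3, 41.3, 41.3, 60.0, 67.4, 77.0, 80.0, 82.6, 94.2, 110.9, 115.0, 138.0.
The total first reaches 46 DD on day 4.

day 4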